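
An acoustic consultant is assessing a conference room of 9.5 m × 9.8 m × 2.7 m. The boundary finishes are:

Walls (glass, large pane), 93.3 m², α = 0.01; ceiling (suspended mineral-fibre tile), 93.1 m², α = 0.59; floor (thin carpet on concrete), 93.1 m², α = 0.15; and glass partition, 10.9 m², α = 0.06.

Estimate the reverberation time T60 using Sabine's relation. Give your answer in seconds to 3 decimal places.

0.574 s

Summing Sᵢαᵢ: 0.933 + 54.929 + 13.965 + 0.654 → A = 70.481 sabins.
V = 9.5·9.8·2.7 = 251.37 m³.
RT60 = 0.161 · V / A = 0.161 × 251.37 / 70.481 = 0.574 s.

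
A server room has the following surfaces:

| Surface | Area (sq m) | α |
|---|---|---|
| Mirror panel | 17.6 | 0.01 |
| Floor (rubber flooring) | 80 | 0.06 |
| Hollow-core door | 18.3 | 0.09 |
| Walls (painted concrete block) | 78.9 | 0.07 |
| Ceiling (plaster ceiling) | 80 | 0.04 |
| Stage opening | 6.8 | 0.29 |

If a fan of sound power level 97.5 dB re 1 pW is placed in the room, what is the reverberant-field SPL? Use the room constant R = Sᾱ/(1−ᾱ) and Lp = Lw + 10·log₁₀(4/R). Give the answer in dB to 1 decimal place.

90.9 dB

A = 17.318 sabins; S = 281.6 sq m.
ᾱ = 17.318/281.6 = 0.0615; R = Sᾱ/(1−ᾱ) = 17.318/(1−0.0615) = 18.453 sq m.
Lp = 97.5 + 10·log₁₀(4/18.453) = 97.5 + (-6.64) = 90.9 dB.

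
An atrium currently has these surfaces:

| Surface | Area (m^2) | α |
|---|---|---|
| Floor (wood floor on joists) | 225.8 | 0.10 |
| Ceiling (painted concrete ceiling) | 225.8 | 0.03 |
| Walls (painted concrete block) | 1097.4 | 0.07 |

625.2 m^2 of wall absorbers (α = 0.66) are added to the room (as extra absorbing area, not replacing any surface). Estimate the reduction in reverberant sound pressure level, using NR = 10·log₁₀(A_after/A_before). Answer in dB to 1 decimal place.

6.9 dB

Summing Sᵢαᵢ: 22.580 + 6.774 + 76.818 → A_before = 106.172 sabins.
Added absorption = 625.2 × 0.66 = 412.632 sabins.
New total A_after = 518.804 sabins.
NR = 10·log₁₀(518.804/106.172) = 6.9 dB.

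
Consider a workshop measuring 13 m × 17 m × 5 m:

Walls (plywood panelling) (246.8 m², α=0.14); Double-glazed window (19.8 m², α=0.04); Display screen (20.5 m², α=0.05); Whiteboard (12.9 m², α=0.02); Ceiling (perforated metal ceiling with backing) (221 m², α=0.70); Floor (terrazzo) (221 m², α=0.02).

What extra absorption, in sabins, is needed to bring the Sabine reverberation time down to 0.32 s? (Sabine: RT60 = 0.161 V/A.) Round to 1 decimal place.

A₁ = Σ Sᵢαᵢ = 246.8×0.14 + 19.8×0.04 + 20.5×0.05 + 12.9×0.02 + 221×0.70 + 221×0.02 = 195.747 sabins.
V = 1105 m³. Required absorption A₂ = 0.161 × 1105 / 0.32 = 555.953 sabins.
Additional absorption ΔA = 555.953 − 195.747 = 360.2 sabins.

360.2 sabins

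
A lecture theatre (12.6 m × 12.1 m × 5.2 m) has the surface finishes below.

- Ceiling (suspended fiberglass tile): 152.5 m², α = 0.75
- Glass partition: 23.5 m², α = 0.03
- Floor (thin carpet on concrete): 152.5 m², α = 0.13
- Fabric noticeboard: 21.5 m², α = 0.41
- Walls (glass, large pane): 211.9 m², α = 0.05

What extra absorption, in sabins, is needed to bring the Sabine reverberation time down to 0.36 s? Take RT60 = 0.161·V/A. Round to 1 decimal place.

200.2 sabins

Equivalent absorption area: A₁ = 152.5×0.75 + 23.5×0.03 + 152.5×0.13 + 21.5×0.41 + 211.9×0.05 = 154.315 m².
For T = 0.36 s, need A₂ = 0.161·V/T = 0.161·792.792/0.36 = 354.554 sabins.
ΔA = A₂ − A₁ = 354.554 − 154.315 = 200.2 sabins.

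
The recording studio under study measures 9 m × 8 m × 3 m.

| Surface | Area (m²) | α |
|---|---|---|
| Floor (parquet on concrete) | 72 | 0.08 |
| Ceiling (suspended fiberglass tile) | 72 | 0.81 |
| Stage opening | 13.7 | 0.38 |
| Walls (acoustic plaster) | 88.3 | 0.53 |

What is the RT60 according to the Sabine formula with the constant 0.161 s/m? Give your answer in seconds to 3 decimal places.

0.300 seconds

Equivalent absorption area: A = 72·0.08 + 72·0.81 + 13.7·0.38 + 88.3·0.53 = 116.085 m².
Volume V = 9 × 8 × 3 = 216 m³.
Sabine: RT60 = 0.161 × 216 / 116.085 = 0.300 s.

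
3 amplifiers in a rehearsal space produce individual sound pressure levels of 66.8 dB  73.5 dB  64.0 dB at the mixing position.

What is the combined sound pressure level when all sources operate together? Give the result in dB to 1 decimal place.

74.7 dB

Sum in the linear (power) domain: Σ 10^(Lᵢ/10) = 10^(66.8/10) + 10^(73.5/10) + 10^(64.0/10) = 2.969e+07.
L_total = 10·log₁₀(2.969e+07) = 74.7 dB.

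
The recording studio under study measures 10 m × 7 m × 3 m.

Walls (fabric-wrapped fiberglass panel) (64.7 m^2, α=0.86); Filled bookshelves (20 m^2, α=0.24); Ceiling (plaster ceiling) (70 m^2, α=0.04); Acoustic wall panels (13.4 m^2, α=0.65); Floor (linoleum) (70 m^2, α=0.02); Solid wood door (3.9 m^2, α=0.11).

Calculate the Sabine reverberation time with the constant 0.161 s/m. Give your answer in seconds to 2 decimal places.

Total absorption A = 64.7×0.86 + 20×0.24 + 70×0.04 + 13.4×0.65 + 70×0.02 + 3.9×0.11
  = 55.642 + 4.800 + 2.800 + 8.710 + 1.400 + 0.429 = 73.781 m^2 sabins.
Volume V = 10 × 7 × 3 = 210 m³.
RT60 = 0.161 · V / A = 0.161 × 210 / 73.781 = 0.46 s.

0.46 s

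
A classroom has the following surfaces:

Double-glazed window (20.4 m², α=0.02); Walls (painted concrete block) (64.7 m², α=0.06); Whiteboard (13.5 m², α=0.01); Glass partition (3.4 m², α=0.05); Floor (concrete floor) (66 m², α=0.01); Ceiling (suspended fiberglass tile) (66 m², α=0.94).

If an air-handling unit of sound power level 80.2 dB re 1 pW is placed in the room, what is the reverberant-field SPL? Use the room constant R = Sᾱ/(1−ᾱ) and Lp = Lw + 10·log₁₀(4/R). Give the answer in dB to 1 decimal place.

66.5 dB

A = 67.295 sabins; S = 234.0 m².
ᾱ = 0.2876, so room constant R = A/(1−ᾱ) = 94.462 m².
Lp = 80.2 + 10·log₁₀(4/94.462) = 80.2 + (-13.73) = 66.5 dB.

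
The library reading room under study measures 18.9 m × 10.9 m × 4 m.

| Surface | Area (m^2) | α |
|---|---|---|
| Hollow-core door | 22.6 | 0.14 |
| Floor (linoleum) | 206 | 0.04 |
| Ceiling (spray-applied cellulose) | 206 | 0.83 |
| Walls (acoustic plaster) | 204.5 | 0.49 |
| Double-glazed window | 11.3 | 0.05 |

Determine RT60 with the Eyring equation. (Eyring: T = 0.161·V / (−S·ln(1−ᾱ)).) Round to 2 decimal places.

0.36 seconds

S = Σ Sᵢ = 650.4 m^2.
Σ(Sᵢαᵢ) = 22.6×0.14 + 206×0.04 + 206×0.83 + 204.5×0.49 + 11.3×0.05 = 283.154.
ᾱ = 283.154 / 650.4 = 0.4354.
Eyring denominator: −S ln(1−ᾱ) = 371.793.
V = 18.9 × 10.9 × 4 = 824.04 m³.
RT60 = 0.161 × 824.04 / 371.793 = 0.36 s.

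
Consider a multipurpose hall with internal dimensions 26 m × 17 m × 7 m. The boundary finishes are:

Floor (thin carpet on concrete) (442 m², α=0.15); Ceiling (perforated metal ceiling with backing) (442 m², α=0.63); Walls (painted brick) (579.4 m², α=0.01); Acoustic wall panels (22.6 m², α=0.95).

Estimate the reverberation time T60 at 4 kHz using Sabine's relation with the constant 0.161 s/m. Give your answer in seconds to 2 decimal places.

Total absorption A = 442×0.15 + 442×0.63 + 579.4×0.01 + 22.6×0.95
  = 66.300 + 278.460 + 5.794 + 21.470 = 372.024 m² sabins.
Volume V = 26 × 17 × 7 = 3094 m³.
T = 0.161 V/A = 0.161·3094/372.024 = 1.34 s.

1.34 sec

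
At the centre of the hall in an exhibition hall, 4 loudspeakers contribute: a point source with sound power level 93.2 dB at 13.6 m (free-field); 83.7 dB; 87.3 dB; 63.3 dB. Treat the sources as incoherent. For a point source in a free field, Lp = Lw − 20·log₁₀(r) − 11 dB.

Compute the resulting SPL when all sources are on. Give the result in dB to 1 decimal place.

Source at 13.6 m: Lp = 93.2 − 20·log₁₀(13.6) − 11 = 59.5 dB.
Sum in the linear (power) domain: Σ 10^(Lᵢ/10) = 10^(59.5/10) + 10^(83.7/10) + 10^(87.3/10) + 10^(63.3/10) = 7.745e+08.
Back to dB: 10·log₁₀ Σ = 88.9 dB.

88.9 dB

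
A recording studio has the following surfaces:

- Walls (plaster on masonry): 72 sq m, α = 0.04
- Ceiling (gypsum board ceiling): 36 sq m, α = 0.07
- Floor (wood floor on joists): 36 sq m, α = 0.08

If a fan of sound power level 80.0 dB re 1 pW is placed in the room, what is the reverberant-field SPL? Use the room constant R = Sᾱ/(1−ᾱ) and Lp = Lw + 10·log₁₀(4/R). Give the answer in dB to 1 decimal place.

A = 8.280 sabins; S = 144.0 sq m.
ᾱ = 0.0575, so room constant R = A/(1−ᾱ) = 8.785 sq m.
Lp = 80.0 + 10·log₁₀(4/8.785) = 80.0 + (-3.42) = 76.6 dB.

76.6 dB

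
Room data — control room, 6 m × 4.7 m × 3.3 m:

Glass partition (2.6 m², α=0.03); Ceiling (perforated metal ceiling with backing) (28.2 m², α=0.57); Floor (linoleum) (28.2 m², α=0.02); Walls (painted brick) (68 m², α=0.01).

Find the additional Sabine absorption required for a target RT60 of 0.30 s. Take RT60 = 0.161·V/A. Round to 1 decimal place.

Summing Sᵢαᵢ: 0.078 + 16.074 + 0.564 + 0.680 → A₁ = 17.396 sabins.
V = 93.06 m³. Required absorption A₂ = 0.161 × 93.06 / 0.30 = 49.942 sabins.
ΔA = A₂ − A₁ = 49.942 − 17.396 = 32.5 sabins.

32.5 sabins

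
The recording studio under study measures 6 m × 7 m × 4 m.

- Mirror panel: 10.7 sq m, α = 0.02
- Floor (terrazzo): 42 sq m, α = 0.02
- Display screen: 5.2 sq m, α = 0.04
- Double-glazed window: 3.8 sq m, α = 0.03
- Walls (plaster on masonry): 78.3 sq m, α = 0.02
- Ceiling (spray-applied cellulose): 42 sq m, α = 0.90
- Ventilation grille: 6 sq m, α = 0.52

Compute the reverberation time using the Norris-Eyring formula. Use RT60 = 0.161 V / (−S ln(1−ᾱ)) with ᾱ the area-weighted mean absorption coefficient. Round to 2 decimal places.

0.54 s

S = Σ Sᵢ = 188.0 sq m.
Σ(Sᵢαᵢ) = 10.7·0.02 + 42·0.02 + 5.2·0.04 + 3.8·0.03 + 78.3·0.02 + 42·0.90 + 6·0.52 = 43.862.
ᾱ = 43.862 / 188.0 = 0.2333.
−S·ln(1−ᾱ) = −188.0 × ln(1 − 0.2333) = 49.944.
V = 6 × 7 × 4 = 168 m³.
RT60 = 0.161 × 168 / 49.944 = 0.54 s.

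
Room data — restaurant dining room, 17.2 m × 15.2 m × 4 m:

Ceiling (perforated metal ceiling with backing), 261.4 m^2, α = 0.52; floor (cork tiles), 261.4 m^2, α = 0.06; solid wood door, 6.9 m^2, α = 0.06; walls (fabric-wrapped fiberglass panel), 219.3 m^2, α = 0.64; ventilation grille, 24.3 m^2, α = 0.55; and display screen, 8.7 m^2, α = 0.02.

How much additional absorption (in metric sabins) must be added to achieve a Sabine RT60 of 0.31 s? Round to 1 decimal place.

237.2 sabins

Equivalent absorption area: A₁ = 261.4×0.52 + 261.4×0.06 + 6.9×0.06 + 219.3×0.64 + 24.3×0.55 + 8.7×0.02 = 305.917 m^2.
V = 1045.76 m³. Required absorption A₂ = 0.161 × 1045.76 / 0.31 = 543.121 sabins.
Shortfall: 543.121 − 305.917 = 237.2 sabins.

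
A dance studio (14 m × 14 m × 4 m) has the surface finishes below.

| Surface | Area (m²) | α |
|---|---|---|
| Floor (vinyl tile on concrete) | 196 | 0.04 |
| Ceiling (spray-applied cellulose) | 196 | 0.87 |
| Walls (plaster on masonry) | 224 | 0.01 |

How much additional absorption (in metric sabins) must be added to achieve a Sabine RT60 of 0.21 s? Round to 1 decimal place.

Summing Sᵢαᵢ: 7.840 + 170.520 + 2.240 → A₁ = 180.600 sabins.
For T = 0.21 s, need A₂ = 0.161·V/T = 0.161·784/0.21 = 601.067 sabins.
Shortfall: 601.067 − 180.600 = 420.5 sabins.

420.5 sabins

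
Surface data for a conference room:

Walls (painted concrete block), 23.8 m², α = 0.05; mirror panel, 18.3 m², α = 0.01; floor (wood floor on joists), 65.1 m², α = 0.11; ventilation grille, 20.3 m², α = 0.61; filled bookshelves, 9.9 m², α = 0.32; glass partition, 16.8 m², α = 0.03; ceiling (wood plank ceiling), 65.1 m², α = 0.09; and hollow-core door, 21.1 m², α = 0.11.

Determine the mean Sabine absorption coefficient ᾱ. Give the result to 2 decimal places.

0.14

Total surface area S = 240.4 m².
A = 23.8×0.05 + 18.3×0.01 + 65.1×0.11 + 20.3×0.61 + 9.9×0.32 + 16.8×0.03 + 65.1×0.09 + 21.1×0.11 = 32.769 sabins.
ᾱ = A/S = 0.14.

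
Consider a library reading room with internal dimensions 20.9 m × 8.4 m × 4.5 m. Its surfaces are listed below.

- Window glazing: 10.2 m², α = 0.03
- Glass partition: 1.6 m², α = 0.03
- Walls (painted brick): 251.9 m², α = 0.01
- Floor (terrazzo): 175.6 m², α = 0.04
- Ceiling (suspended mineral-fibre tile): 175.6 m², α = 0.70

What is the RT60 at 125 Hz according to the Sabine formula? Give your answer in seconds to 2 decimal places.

0.96 sec

A = Σ Sᵢαᵢ = 10.2×0.03 + 1.6×0.03 + 251.9×0.01 + 175.6×0.04 + 175.6×0.70 = 132.817 sabins.
Volume V = 20.9 × 8.4 × 4.5 = 790.02 m³.
T = 0.161 V/A = 0.161·790.02/132.817 = 0.96 s.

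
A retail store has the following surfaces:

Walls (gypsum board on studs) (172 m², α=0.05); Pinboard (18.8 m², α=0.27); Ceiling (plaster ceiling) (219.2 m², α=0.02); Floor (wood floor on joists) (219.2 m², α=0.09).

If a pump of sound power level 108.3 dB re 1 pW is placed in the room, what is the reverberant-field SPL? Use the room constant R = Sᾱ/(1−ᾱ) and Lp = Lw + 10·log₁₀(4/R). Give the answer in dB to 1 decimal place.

A = 37.788 sabins; S = 629.2 m².
ᾱ = 0.0601, so room constant R = A/(1−ᾱ) = 40.204 m².
Lp = 108.3 + 10·log₁₀(4/40.204) = 108.3 + (-10.02) = 98.3 dB.

98.3 dB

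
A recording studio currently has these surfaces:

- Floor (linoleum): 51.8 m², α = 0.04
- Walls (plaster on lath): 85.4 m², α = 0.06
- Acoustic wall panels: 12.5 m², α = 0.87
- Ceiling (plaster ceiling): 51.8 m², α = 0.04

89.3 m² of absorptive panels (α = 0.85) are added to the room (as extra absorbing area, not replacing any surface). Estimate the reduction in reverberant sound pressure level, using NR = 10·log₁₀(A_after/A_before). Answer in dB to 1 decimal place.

6.8 dB

Equivalent absorption area: A_before = 51.8*0.04 + 85.4*0.06 + 12.5*0.87 + 51.8*0.04 = 20.143 m².
Treatment contributes 89.3·0.85 = 75.905 sabins.
New total A_after = 96.048 sabins.
Reduction = 10 log₁₀(A_after/A_before) = 10 log₁₀(4.7683) = 6.8 dB.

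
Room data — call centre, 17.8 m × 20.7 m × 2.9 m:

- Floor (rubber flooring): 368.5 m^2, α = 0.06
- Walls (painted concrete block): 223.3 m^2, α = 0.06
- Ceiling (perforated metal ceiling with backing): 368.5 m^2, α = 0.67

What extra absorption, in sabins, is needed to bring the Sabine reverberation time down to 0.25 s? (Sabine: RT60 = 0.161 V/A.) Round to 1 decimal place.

405.7 sabins

A₁ = Σ Sᵢαᵢ = 368.5·0.06 + 223.3·0.06 + 368.5·0.67 = 282.403 sabins.
V = 1068.534 m³. Required absorption A₂ = 0.161 × 1068.534 / 0.25 = 688.136 sabins.
Additional absorption ΔA = 688.136 − 282.403 = 405.7 sabins.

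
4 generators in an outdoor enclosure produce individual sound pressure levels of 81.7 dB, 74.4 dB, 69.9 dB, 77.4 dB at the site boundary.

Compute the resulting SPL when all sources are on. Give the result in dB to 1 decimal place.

Σ 10^(Lᵢ/10) = 2.402e+08.
Combined level = 10 log₁₀(2.402e+08) = 83.8 dB.

83.8 dB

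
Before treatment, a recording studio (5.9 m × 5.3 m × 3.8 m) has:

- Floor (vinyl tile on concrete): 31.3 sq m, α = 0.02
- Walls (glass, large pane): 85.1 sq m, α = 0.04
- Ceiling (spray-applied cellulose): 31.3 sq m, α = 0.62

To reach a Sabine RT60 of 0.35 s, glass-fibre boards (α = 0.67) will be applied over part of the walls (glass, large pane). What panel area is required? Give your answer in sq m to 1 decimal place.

Summing Sᵢαᵢ: 0.626 + 3.404 + 19.406 → A₁ = 23.436 sabins.
V = 118.826 m³. Target absorption A₂ = 0.161 × 118.826 / 0.35 = 54.660 sabins.
Absorption to add: 54.660 − 23.436 = 31.224 sabins.
Each sq m of panel replacing the walls (glass, large pane) adds (0.67 − 0.04) = 0.63 sabins.
Panel area = 31.224 / 0.63 = 49.6 sq m.

49.6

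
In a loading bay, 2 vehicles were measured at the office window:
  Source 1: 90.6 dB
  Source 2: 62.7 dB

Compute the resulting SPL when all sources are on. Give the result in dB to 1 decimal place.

90.6 dB

Converting to relative power and adding: 10^(90.6/10) + 10^(62.7/10) = 1.15e+09.
Back to dB: 10·log₁₀ Σ = 90.6 dB.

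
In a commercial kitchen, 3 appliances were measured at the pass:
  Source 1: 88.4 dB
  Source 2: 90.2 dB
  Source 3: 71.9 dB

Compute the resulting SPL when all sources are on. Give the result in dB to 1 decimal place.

Converting to relative power and adding: 10^(88.4/10) + 10^(90.2/10) + 10^(71.9/10) = 1.754e+09.
Back to dB: 10·log₁₀ Σ = 92.4 dB.

92.4 dB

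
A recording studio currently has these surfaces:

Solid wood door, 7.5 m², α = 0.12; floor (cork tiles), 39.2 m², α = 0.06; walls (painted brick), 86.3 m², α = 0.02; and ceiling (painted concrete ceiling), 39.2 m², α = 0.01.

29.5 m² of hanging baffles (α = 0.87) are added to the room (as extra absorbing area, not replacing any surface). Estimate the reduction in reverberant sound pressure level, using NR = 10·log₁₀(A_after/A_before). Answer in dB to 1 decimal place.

7.6 dB

Summing Sᵢαᵢ: 0.900 + 2.352 + 1.726 + 0.392 → A_before = 5.370 sabins.
Added absorption = 29.5 × 0.87 = 25.665 sabins.
New total A_after = 31.035 sabins.
Reduction = 10 log₁₀(A_after/A_before) = 10 log₁₀(5.7793) = 7.6 dB.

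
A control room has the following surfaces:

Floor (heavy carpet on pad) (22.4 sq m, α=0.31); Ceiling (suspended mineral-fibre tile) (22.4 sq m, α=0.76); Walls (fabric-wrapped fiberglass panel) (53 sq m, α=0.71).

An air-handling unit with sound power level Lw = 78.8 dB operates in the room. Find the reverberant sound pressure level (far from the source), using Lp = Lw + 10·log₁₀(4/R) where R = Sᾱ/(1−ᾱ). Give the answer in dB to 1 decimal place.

62.6 dB

A = 61.598 sabins; S = 97.8 sq m.
ᾱ = 61.598/97.8 = 0.6298; R = Sᾱ/(1−ᾱ) = 61.598/(1−0.6298) = 166.391 sq m.
Lp = 78.8 + 10·log₁₀(4/166.391) = 78.8 + (-16.19) = 62.6 dB.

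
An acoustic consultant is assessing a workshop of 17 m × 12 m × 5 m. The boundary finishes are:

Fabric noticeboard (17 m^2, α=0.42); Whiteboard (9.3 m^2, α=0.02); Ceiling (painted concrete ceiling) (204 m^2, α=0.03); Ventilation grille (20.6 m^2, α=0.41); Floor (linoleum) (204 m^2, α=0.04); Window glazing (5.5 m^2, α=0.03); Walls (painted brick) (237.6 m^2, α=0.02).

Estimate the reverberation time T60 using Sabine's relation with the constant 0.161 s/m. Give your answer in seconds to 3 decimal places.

4.696 seconds

Total absorption A = 17×0.42 + 9.3×0.02 + 204×0.03 + 20.6×0.41 + 204×0.04 + 5.5×0.03 + 237.6×0.02
  = 7.140 + 0.186 + 6.120 + 8.446 + 8.160 + 0.165 + 4.752 = 34.969 m^2 sabins.
Volume V = 17 × 12 × 5 = 1020 m³.
T = 0.161 V/A = 0.161·1020/34.969 = 4.696 s.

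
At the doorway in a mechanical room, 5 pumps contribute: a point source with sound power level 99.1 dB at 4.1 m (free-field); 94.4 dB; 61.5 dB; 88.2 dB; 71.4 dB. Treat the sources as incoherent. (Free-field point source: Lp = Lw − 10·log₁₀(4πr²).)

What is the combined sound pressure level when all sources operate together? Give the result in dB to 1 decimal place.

Source at 4.1 m: Lp = 99.1 − 10·log₁₀(4π·4.1²) = 99.1 − 10·log₁₀(211.241) = 75.9 dB.
Σ 10^(Lᵢ/10) = 3.469e+09.
Combined level = 10 log₁₀(3.469e+09) = 95.4 dB.

95.4 dB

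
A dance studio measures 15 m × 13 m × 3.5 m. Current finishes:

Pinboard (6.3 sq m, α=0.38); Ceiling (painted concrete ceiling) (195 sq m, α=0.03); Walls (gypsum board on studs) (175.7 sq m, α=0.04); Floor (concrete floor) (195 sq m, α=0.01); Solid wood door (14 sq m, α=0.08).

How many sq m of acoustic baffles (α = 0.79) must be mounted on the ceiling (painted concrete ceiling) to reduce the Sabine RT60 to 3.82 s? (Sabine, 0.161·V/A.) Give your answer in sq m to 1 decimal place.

Equivalent absorption area: A₁ = 6.3*0.38 + 195*0.03 + 175.7*0.04 + 195*0.01 + 14*0.08 = 18.342 sq m.
V = 682.5 m³. Target absorption A₂ = 0.161 × 682.5 / 3.82 = 28.765 sabins.
ΔA needed = 28.765 − 18.342 = 10.423 sabins.
Net gain per sq m: Δα = 0.79 − 0.03 = 0.76.
Panel area = 10.423 / 0.76 = 13.7 sq m.

13.7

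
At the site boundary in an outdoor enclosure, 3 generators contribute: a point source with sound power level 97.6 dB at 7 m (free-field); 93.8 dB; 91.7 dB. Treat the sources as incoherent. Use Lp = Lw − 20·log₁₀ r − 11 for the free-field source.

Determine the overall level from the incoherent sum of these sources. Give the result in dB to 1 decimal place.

95.9 dB

Source at 7 m: Lp = 97.6 − 20·log₁₀(7) − 11 = 69.7 dB.
Sum in the linear (power) domain: Σ 10^(Lᵢ/10) = 10^(69.7/10) + 10^(93.8/10) + 10^(91.7/10) = 3.887e+09.
Back to dB: 10·log₁₀ Σ = 95.9 dB.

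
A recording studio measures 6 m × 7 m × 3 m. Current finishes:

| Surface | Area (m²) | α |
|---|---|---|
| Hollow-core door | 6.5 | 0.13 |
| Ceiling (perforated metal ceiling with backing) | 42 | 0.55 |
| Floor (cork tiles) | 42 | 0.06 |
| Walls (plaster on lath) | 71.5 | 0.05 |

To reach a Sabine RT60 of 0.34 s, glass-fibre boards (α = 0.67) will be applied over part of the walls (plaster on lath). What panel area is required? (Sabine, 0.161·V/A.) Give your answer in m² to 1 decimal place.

47.8

A₁ = Σ Sᵢαᵢ = 6.5·0.13 + 42·0.55 + 42·0.06 + 71.5·0.05 = 30.040 sabins.
V = 126 m³. Target absorption A₂ = 0.161 × 126 / 0.34 = 59.665 sabins.
Absorption to add: 59.665 − 30.040 = 29.625 sabins.
Net gain per m²: Δα = 0.67 − 0.05 = 0.62.
Panel area = 29.625 / 0.62 = 47.8 m².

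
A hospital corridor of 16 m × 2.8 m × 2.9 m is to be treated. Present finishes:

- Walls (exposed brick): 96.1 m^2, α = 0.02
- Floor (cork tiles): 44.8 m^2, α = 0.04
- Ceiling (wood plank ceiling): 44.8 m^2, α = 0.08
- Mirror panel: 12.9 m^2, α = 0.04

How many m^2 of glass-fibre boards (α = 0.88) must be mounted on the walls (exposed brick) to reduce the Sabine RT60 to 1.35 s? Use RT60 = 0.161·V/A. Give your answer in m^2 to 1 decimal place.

8.9

Summing Sᵢαᵢ: 1.922 + 1.792 + 3.584 + 0.516 → A₁ = 7.814 sabins.
Required A₂ = 0.161·129.92/1.35 = 15.494 sabins.
ΔA needed = 15.494 − 7.814 = 7.680 sabins.
Net gain per m^2: Δα = 0.88 − 0.02 = 0.86.
Area = ΔA/Δα = 7.680/0.86 = 8.9 m^2.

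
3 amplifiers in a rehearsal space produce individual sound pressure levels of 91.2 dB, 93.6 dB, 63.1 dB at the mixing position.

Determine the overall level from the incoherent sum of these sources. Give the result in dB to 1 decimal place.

95.6 dB

Σ 10^(Lᵢ/10) = 3.611e+09.
Combined level = 10 log₁₀(3.611e+09) = 95.6 dB.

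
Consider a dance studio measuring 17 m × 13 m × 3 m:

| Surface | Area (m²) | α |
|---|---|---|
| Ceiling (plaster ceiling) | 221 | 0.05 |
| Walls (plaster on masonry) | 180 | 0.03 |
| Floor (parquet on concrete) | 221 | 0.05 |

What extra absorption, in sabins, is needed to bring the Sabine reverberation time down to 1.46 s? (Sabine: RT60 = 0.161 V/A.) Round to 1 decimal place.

Total absorption A₁ = 221·0.05 + 180·0.03 + 221·0.05
  = 11.050 + 5.400 + 11.050 = 27.500 m² sabins.
Target A₂ = 0.161·663/1.46 = 73.112 sabins (V = 663 m³).
Shortfall: 73.112 − 27.500 = 45.6 sabins.

45.6 sabins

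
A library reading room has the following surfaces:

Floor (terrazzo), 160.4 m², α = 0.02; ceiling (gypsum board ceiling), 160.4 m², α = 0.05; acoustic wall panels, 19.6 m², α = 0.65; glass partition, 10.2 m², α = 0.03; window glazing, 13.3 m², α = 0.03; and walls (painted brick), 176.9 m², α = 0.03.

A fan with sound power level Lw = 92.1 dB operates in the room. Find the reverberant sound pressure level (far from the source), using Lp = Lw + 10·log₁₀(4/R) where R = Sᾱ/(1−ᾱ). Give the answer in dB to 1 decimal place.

Σ(Sᵢαᵢ) = 160.4×0.02 + 160.4×0.05 + 19.6×0.65 + 10.2×0.03 + 13.3×0.03 + 176.9×0.03 = 29.980; total area S = 540.8 m².
ᾱ = 0.0554, so room constant R = A/(1−ᾱ) = 31.738 m².
Lp = Lw + 10 log₁₀(4/R) = 92.1 -9.00 = 83.1 dB.

83.1 dB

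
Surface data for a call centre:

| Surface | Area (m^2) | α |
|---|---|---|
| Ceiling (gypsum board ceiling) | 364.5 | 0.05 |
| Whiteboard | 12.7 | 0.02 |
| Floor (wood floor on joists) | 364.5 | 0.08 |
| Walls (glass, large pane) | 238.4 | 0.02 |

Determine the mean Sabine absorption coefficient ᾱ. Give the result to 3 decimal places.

S = Σ Sᵢ = 364.5 + 12.7 + 364.5 + 238.4 = 980.1 m^2.
Σ(Sᵢαᵢ) = 364.5*0.05 + 12.7*0.02 + 364.5*0.08 + 238.4*0.02 = 52.407.
ᾱ = 52.407 / 980.1 = 0.053.

0.053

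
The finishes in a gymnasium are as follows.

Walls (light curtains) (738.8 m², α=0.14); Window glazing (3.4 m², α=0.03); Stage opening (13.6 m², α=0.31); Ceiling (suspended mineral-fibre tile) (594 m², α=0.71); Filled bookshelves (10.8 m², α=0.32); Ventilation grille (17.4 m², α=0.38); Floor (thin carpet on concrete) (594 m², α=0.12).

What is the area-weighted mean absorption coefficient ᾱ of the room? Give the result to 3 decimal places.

S = Σ Sᵢ = 738.8 + 3.4 + 13.6 + 594 + 10.8 + 17.4 + 594 = 1972.0 m².
Σ(Sᵢαᵢ) = 738.8×0.14 + 3.4×0.03 + 13.6×0.31 + 594×0.71 + 10.8×0.32 + 17.4×0.38 + 594×0.12 = 610.838.
ᾱ = A/S = 0.310.

0.310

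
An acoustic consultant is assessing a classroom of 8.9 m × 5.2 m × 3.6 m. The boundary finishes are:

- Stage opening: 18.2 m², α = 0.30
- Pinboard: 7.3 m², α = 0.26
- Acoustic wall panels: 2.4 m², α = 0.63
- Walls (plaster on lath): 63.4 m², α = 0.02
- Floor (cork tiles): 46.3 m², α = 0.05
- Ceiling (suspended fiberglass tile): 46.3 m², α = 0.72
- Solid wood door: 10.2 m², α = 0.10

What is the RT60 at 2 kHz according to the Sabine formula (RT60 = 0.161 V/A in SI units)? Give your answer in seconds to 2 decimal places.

0.57 s

Summing Sᵢαᵢ: 5.460 + 1.898 + 1.512 + 1.268 + 2.315 + 33.336 + 1.020 → A = 46.809 sabins.
V = 8.9·5.2·3.6 = 166.608 m³.
RT60 = 0.161 · V / A = 0.161 × 166.608 / 46.809 = 0.57 s.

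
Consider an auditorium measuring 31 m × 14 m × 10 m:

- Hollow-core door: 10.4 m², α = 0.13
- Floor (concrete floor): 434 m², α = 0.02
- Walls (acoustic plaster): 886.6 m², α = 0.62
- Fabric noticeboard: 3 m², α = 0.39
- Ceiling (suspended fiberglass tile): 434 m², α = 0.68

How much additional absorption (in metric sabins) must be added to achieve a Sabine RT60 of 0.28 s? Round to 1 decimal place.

Equivalent absorption area: A₁ = 10.4*0.13 + 434*0.02 + 886.6*0.62 + 3*0.39 + 434*0.68 = 856.014 m².
For T = 0.28 s, need A₂ = 0.161·V/T = 0.161·4340/0.28 = 2495.500 sabins.
Additional absorption ΔA = 2495.500 − 856.014 = 1639.5 sabins.

1639.5 sabins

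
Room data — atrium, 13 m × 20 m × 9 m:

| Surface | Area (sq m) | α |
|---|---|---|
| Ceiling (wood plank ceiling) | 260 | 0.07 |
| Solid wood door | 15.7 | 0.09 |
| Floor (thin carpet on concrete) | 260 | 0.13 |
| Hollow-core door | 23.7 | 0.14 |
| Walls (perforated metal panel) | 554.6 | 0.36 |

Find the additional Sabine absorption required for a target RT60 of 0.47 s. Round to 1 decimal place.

545.2 sabins

Summing Sᵢαᵢ: 18.200 + 1.413 + 33.800 + 3.318 + 199.656 → A₁ = 256.387 sabins.
Target A₂ = 0.161·2340/0.47 = 801.574 sabins (V = 2340 m³).
Shortfall: 801.574 − 256.387 = 545.2 sabins.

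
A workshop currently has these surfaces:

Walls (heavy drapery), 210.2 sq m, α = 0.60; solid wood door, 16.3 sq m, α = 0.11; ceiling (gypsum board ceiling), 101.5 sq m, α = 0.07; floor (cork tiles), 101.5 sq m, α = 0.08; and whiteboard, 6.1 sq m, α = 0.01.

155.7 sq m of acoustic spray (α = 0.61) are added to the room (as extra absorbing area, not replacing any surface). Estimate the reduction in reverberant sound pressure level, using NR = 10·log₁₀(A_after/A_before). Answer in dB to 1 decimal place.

Total absorption A_before = 210.2·0.60 + 16.3·0.11 + 101.5·0.07 + 101.5·0.08 + 6.1·0.01
  = 126.120 + 1.793 + 7.105 + 8.120 + 0.061 = 143.199 sq m sabins.
Added absorption = 155.7 × 0.61 = 94.977 sabins.
New total A_after = 238.176 sabins.
NR = 10·log₁₀(238.176/143.199) = 2.2 dB.

2.2 dB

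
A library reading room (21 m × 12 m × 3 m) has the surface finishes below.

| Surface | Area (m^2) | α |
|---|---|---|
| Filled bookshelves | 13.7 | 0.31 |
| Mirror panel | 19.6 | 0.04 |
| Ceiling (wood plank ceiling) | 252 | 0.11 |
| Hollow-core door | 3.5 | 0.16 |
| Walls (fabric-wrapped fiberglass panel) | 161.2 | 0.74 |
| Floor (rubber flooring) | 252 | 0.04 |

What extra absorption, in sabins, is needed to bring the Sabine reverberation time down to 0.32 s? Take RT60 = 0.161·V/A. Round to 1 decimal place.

217.7 sabins

Equivalent absorption area: A₁ = 13.7*0.31 + 19.6*0.04 + 252*0.11 + 3.5*0.16 + 161.2*0.74 + 252*0.04 = 162.679 m^2.
V = 756 m³. Required absorption A₂ = 0.161 × 756 / 0.32 = 380.363 sabins.
Additional absorption ΔA = 380.363 − 162.679 = 217.7 sabins.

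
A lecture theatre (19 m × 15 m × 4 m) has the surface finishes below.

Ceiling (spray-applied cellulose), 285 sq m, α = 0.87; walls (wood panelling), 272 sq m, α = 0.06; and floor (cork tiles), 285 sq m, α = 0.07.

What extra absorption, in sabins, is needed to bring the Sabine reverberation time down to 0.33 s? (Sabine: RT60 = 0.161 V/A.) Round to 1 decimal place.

272.0 sabins

Summing Sᵢαᵢ: 247.950 + 16.320 + 19.950 → A₁ = 284.220 sabins.
V = 1140 m³. Required absorption A₂ = 0.161 × 1140 / 0.33 = 556.182 sabins.
ΔA = A₂ − A₁ = 556.182 − 284.220 = 272.0 sabins.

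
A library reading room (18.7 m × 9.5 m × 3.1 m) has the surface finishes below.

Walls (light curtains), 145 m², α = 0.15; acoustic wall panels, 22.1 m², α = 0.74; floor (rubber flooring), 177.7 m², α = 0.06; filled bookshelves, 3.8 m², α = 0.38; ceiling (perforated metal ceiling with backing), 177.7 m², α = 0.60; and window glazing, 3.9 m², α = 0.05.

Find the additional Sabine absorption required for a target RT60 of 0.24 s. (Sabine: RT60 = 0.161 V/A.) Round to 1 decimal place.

212.4 sabins

Total absorption A₁ = 145·0.15 + 22.1·0.74 + 177.7·0.06 + 3.8·0.38 + 177.7·0.60 + 3.9·0.05
  = 21.750 + 16.354 + 10.662 + 1.444 + 106.620 + 0.195 = 157.025 m² sabins.
Target A₂ = 0.161·550.715/0.24 = 369.438 sabins (V = 550.715 m³).
Shortfall: 369.438 − 157.025 = 212.4 sabins.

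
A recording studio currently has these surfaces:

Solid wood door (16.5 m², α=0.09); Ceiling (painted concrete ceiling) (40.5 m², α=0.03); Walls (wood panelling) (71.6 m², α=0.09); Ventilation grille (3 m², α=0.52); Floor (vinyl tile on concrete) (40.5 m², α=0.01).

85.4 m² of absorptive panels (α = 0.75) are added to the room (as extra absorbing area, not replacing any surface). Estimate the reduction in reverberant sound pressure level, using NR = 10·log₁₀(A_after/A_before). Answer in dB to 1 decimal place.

A_before = Σ Sᵢαᵢ = 16.5·0.09 + 40.5·0.03 + 71.6·0.09 + 3·0.52 + 40.5·0.01 = 11.109 sabins.
Added absorption = 85.4 × 0.75 = 64.050 sabins.
New total A_after = 75.159 sabins.
NR = 10·log₁₀(75.159/11.109) = 8.3 dB.

8.3 dB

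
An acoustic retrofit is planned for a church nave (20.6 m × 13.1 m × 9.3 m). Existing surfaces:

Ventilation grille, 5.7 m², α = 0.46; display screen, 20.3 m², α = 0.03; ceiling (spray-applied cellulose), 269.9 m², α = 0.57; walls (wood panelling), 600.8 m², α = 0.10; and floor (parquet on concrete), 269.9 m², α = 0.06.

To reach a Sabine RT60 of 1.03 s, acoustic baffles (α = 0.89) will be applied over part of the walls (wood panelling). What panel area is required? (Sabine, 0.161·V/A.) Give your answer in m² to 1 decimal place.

201.2

A₁ = Σ Sᵢαᵢ = 5.7*0.46 + 20.3*0.03 + 269.9*0.57 + 600.8*0.10 + 269.9*0.06 = 233.348 sabins.
Required A₂ = 0.161·2509.698/1.03 = 392.293 sabins.
ΔA needed = 392.293 − 233.348 = 158.945 sabins.
Each m² of panel replacing the walls (wood panelling) adds (0.89 − 0.10) = 0.79 sabins.
Area = ΔA/Δα = 158.945/0.79 = 201.2 m².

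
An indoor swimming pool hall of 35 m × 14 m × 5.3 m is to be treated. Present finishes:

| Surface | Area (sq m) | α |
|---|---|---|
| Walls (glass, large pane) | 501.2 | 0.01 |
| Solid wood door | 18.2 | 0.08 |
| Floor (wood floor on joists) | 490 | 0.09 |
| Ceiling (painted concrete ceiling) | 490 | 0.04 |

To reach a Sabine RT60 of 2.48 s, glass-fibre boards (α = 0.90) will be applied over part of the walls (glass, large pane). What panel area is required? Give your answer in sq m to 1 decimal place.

Equivalent absorption area: A₁ = 501.2·0.01 + 18.2·0.08 + 490·0.09 + 490·0.04 = 70.168 sq m.
V = 2597 m³. Target absorption A₂ = 0.161 × 2597 / 2.48 = 168.596 sabins.
ΔA needed = 168.596 − 70.168 = 98.428 sabins.
Net gain per sq m: Δα = 0.90 − 0.01 = 0.89.
Area = ΔA/Δα = 98.428/0.89 = 110.6 sq m.

110.6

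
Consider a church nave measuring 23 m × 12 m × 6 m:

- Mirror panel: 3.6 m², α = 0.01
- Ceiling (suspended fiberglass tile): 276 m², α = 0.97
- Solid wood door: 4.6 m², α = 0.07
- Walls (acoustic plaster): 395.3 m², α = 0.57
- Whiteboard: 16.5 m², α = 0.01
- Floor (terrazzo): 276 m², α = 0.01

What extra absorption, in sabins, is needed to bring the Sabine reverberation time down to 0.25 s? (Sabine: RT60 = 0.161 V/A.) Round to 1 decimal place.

570.1 sabins

Summing Sᵢαᵢ: 0.036 + 267.720 + 0.322 + 225.321 + 0.165 + 2.760 → A₁ = 496.324 sabins.
For T = 0.25 s, need A₂ = 0.161·V/T = 0.161·1656/0.25 = 1066.464 sabins.
Shortfall: 1066.464 − 496.324 = 570.1 sabins.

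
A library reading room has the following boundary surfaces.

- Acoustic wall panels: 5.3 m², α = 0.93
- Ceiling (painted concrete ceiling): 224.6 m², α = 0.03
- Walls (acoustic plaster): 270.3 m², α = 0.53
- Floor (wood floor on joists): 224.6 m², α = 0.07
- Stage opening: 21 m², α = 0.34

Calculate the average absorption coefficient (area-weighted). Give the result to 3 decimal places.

0.238

Total surface area S = 745.8 m².
A = 5.3×0.93 + 224.6×0.03 + 270.3×0.53 + 224.6×0.07 + 21×0.34 = 177.788 sabins.
ᾱ = 177.788 / 745.8 = 0.238.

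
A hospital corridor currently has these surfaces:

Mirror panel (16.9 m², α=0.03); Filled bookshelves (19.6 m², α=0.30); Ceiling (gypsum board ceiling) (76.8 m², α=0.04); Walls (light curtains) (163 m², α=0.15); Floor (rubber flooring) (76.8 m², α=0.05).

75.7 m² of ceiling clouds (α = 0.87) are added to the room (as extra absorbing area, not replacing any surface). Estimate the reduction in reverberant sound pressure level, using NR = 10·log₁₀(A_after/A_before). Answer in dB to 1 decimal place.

A_before = Σ Sᵢαᵢ = 16.9*0.03 + 19.6*0.30 + 76.8*0.04 + 163*0.15 + 76.8*0.05 = 37.749 sabins.
Treatment contributes 75.7·0.87 = 65.859 sabins.
New total A_after = 103.608 sabins.
Reduction = 10 log₁₀(A_after/A_before) = 10 log₁₀(2.7447) = 4.4 dB.

4.4 dB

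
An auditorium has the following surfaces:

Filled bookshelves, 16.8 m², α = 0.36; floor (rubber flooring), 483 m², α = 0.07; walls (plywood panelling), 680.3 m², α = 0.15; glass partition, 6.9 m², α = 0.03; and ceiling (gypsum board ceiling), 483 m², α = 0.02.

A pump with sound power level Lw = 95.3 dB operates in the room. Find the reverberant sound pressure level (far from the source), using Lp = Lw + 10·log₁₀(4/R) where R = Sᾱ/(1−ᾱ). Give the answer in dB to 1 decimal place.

Σ(Sᵢαᵢ) = 16.8·0.36 + 483·0.07 + 680.3·0.15 + 6.9·0.03 + 483·0.02 = 151.770; total area S = 1670.0 m².
ᾱ = 151.770/1670.0 = 0.0909; R = Sᾱ/(1−ᾱ) = 151.770/(1−0.0909) = 166.945 m².
Lp = Lw + 10 log₁₀(4/R) = 95.3 -16.21 = 79.1 dB.

79.1 dB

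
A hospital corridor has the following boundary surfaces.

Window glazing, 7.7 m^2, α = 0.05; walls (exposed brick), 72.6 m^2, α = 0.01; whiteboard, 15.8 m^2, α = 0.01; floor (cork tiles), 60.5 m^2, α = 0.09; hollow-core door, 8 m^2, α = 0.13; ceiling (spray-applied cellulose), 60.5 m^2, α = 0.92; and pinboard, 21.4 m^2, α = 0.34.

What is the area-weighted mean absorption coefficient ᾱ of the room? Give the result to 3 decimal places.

0.287

S = Σ Sᵢ = 7.7 + 72.6 + 15.8 + 60.5 + 8 + 60.5 + 21.4 = 246.5 m^2.
Σ(Sᵢαᵢ) = 7.7*0.05 + 72.6*0.01 + 15.8*0.01 + 60.5*0.09 + 8*0.13 + 60.5*0.92 + 21.4*0.34 = 70.690.
ᾱ = 70.690 / 246.5 = 0.287.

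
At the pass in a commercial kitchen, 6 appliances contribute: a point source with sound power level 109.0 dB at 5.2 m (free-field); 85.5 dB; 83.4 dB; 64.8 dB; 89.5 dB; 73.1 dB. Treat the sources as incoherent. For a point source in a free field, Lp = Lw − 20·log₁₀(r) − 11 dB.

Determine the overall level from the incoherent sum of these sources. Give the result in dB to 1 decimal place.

Source at 5.2 m: Lp = 109.0 − 20·log₁₀(5.2) − 11 = 83.7 dB.
Sum in the linear (power) domain: Σ 10^(Lᵢ/10) = 10^(83.7/10) + 10^(85.5/10) + 10^(83.4/10) + 10^(64.8/10) + 10^(89.5/10) + 10^(73.1/10) = 1.723e+09.
Combined level = 10 log₁₀(1.723e+09) = 92.4 dB.

92.4 dB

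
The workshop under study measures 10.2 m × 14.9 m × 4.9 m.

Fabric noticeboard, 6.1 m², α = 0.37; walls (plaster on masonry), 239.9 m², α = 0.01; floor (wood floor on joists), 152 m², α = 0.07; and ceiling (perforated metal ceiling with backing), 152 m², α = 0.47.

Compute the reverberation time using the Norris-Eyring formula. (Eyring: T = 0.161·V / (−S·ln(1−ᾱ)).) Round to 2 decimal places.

1.27 s

S = Σ Sᵢ = 550.0 m².
Σ(Sᵢαᵢ) = 6.1×0.37 + 239.9×0.01 + 152×0.07 + 152×0.47 = 86.736.
ᾱ = 86.736 / 550.0 = 0.1577.
−S·ln(1−ᾱ) = −550.0 × ln(1 − 0.1577) = 94.390.
V = 10.2 × 14.9 × 4.9 = 744.702 m³.
T = 0.161·V/[−S·ln(1−ᾱ)] = 0.161·744.702/94.390 = 1.27 s.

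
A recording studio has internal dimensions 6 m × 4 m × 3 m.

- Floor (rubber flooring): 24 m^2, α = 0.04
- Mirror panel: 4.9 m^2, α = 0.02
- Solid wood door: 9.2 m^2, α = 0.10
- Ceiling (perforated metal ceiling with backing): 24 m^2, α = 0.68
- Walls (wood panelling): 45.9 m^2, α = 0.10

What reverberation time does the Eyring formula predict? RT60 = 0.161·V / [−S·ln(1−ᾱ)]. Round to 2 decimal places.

S = Σ Sᵢ = 108.0 m^2.
Σ(Sᵢαᵢ) = 24×0.04 + 4.9×0.02 + 9.2×0.10 + 24×0.68 + 45.9×0.10 = 22.888.
Mean coefficient ᾱ = A/S = 0.2119.
Eyring denominator: −S ln(1−ᾱ) = 25.718.
V = 6 × 4 × 3 = 72 m³.
T = 0.161·V/[−S·ln(1−ᾱ)] = 0.161·72/25.718 = 0.45 s.

0.45 sec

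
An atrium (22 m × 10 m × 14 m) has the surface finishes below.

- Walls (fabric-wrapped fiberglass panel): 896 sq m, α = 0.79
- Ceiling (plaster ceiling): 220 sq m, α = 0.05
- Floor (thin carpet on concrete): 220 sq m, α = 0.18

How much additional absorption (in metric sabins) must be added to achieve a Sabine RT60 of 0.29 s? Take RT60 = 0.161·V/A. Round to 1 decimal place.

951.5 sabins

A₁ = Σ Sᵢαᵢ = 896*0.79 + 220*0.05 + 220*0.18 = 758.440 sabins.
For T = 0.29 s, need A₂ = 0.161·V/T = 0.161·3080/0.29 = 1709.931 sabins.
Additional absorption ΔA = 1709.931 − 758.440 = 951.5 sabins.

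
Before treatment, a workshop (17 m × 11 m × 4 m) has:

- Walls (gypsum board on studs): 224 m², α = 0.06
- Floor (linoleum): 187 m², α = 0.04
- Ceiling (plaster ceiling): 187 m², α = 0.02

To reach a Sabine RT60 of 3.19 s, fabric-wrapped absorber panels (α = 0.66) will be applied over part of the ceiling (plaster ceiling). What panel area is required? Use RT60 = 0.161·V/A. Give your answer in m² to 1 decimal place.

20.5

A₁ = Σ Sᵢαᵢ = 224·0.06 + 187·0.04 + 187·0.02 = 24.660 sabins.
V = 748 m³. Target absorption A₂ = 0.161 × 748 / 3.19 = 37.752 sabins.
ΔA needed = 37.752 − 24.660 = 13.092 sabins.
Net gain per m²: Δα = 0.66 − 0.02 = 0.64.
Panel area = 13.092 / 0.64 = 20.5 m².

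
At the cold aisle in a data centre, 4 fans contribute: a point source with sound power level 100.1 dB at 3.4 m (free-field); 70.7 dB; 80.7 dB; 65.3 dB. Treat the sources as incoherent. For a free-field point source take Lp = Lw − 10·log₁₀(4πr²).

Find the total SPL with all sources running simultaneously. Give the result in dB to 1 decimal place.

Source at 3.4 m: Lp = 100.1 − 10·log₁₀(4π·3.4²) = 100.1 − 10·log₁₀(145.267) = 78.5 dB.
Σ 10^(Lᵢ/10) = 2.034e+08.
L_total = 10·log₁₀(2.034e+08) = 83.1 dB.

83.1 dB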